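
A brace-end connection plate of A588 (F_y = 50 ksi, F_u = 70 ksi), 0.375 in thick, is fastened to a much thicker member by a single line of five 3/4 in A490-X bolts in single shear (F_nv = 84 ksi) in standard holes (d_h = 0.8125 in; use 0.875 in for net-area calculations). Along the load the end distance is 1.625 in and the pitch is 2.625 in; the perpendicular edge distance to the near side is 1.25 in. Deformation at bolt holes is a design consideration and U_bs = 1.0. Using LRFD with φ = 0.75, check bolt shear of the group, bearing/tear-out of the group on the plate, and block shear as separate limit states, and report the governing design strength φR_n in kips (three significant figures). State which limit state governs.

113 kips (block shear governs)

Bolt shear: A_b = π·0.75²/4 = 0.4418 in²; R_n = 84 × 0.4418 × 5 × 1 = 185.6 kips → 0.75 × 185.6 = 139 kips.
Bearing: edge l_c = 1.219, r_n = 38.39 kips; interior l_c = 1.812, r_n = 47.25 kips; R_n = 38.39 + 4·47.25 = 227.4 kips → 171 kips.
Block shear: A_gv = 4.547, A_nv = 3.07, A_nt = 0.3047 in²; R_n = min(0.6F_uA_nv, 0.6F_yA_gv) + U_bs·F_u·A_nt = 150.3 kips → 113 kips.
Block shear governs: 113 kips.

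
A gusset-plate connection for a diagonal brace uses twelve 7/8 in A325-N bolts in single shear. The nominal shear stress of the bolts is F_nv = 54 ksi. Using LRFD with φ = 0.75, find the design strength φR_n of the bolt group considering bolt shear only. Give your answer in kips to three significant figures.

292 kips

A_b = π × 0.875² / 4 = 0.6013 in².
R_n = F_nv · A_b · n · n_s = 54 × 0.6013 × 12 × 1 = 389.7 kips.
Design strength φR_n = 0.75 × 389.7 = 292 kips.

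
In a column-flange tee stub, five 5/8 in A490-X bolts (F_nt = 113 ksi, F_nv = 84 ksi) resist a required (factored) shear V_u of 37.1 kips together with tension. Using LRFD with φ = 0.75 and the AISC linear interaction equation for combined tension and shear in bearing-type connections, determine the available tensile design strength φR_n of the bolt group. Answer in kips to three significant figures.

119 kips

A_b = π·0.625²/4 = 0.3068 in²; f_rv = 37.1 / (5 × 0.3068) = 24.19 ksi.
F'_nt = 1.3 F_nt − (F_nt / φF_nv) f_rv = 1.3·113 − (113/(0.75·84))·24.19 = 103.5 ksi, capped at F_nt → F'_nt = 103.5 ksi.
R_n = F'_nt · A_b · n = 103.5 × 0.3068 × 5 = 158.8 kips.
Design strength φR_n = 0.75 × 158.8 = 119 kips.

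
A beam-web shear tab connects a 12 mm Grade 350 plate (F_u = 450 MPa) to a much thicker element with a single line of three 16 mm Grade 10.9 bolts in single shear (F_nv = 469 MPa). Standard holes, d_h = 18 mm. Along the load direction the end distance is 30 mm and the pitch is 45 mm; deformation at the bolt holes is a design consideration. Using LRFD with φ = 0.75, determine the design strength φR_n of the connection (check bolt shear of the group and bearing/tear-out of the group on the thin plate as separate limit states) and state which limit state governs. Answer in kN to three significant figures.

Bolt shear: A_b = π·16²/4 = 201.1 mm²; R_n = 469 × 201.1 × 3 × 1 / 1000 = 282.9 kN → 0.75 × 282.9 = 212 kN.
Bearing (1.2 l_c t F_u ≤ 2.4 d t F_u): upper limit = 2.4·16·12·450 / 1000 = 207.4 kN.
  Edge l_c = 30 − 18/2 = 21 → r_n = 136.1 kN; interior l_c = 45 − 18 = 27 → r_n = 175 kN.
  R_n,bearing = 1·136.1 + 2·175 = 486 kN → 0.75 × 486 = 364 kN.
Bolt shear governs: 212 kN.

212 kN (bolt shear governs)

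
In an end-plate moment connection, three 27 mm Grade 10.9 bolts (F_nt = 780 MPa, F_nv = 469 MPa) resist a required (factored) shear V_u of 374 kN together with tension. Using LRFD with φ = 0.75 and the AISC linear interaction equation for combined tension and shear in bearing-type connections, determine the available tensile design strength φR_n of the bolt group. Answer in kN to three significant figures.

A_b = π·27²/4 = 572.6 mm²; f_rv = 374 × 1000 / (3 × 572.6) = 217.7 MPa.
F'_nt = 1.3 F_nt − (F_nt / φF_nv) f_rv = 1.3·780 − (780/(0.75·469))·217.7 = 531.2 MPa, capped at F_nt → F'_nt = 531.2 MPa.
R_n = F'_nt · A_b · n = 531.2 × 572.6 × 3 / 1000 = 912.4 kN.
Design strength φR_n = 0.75 × 912.4 = 684 kN.

684 kN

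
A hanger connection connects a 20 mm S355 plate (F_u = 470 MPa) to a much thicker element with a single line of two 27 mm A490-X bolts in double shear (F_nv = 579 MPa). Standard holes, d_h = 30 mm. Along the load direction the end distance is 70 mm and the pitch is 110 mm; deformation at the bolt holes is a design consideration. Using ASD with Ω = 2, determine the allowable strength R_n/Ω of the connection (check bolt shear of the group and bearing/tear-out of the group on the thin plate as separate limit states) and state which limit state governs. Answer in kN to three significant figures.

609 kN (bearing governs)

Bolt shear: A_b = π·27²/4 = 572.6 mm²; R_n = 579 × 572.6 × 2 × 2 / 1000 = 1326 kN → 1326 / 2 = 663 kN.
Bearing (1.2 l_c t F_u ≤ 2.4 d t F_u): upper limit = 2.4·27·20·470 / 1000 = 609.1 kN.
  Edge l_c = 70 − 30/2 = 55 → r_n = 609.1 kN; interior l_c = 110 − 30 = 80 → r_n = 609.1 kN.
  R_n,bearing = 1·609.1 + 1·609.1 = 1218 kN → 1218 / 2 = 609 kN.
Bearing governs: 609 kN.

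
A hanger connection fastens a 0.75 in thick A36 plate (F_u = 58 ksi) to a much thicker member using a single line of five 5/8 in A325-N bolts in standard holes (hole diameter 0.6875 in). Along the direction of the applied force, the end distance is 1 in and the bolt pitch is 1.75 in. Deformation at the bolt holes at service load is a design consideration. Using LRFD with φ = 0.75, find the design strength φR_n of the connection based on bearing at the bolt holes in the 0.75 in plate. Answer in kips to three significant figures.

Per bolt r_n = 1.2 l_c t F_u ≤ 2.4 d t F_u; upper limit = 2.4 × 0.625 × 0.75 × 58 = 65.25 kips.
Edge bolt: l_c = 1 − 0.6875/2 = 0.6562 in → 1.2 × 0.6562 × 0.75 × 58 = 34.26 → r_n = 34.26 kips.
Interior bolts: l_c = 1.75 − 0.6875 = 1.062 in → 1.2 × 1.062 × 0.75 × 58 = 55.46 → r_n = 55.46 kips.
R_n = 1 × 34.26 + 4 × 55.46 = 256.1 kips.
Design strength φR_n = 0.75 × 256.1 = 192 kips.

192 kips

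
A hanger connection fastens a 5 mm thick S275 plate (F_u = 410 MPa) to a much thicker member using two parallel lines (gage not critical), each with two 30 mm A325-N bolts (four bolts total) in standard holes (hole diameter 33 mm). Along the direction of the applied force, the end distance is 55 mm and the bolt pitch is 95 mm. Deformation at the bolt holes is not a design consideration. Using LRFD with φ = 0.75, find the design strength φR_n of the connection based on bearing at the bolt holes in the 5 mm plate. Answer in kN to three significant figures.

Per bolt r_n = 1.5 l_c t F_u ≤ 3.0 d t F_u; upper limit = 3.0 × 30 × 5 × 410 / 1000 = 184.5 kN.
Edge bolt: l_c = 55 − 33/2 = 38.5 mm → 1.5 × 38.5 × 5 × 410 / 1000 = 118.4 → r_n = 118.4 kN.
Interior bolts: l_c = 95 − 33 = 62 mm → 1.5 × 62 × 5 × 410 / 1000 = 190.7 → r_n = 184.5 kN.
R_n = 2 × 118.4 + 2 × 184.5 = 605.8 kN.
Design strength φR_n = 0.75 × 605.8 = 454 kN.

454 kN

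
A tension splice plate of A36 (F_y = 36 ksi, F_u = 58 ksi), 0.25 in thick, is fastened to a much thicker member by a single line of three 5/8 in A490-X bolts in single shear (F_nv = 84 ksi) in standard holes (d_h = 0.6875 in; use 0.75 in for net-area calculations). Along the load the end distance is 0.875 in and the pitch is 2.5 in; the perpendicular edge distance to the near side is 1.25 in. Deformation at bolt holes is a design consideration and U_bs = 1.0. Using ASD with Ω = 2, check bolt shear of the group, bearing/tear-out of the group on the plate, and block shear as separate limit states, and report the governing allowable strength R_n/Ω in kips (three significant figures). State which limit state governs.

Bolt shear: A_b = π·0.625²/4 = 0.3068 in²; R_n = 84 × 0.3068 × 3 × 1 = 77.31 kips → 77.31 / 2 = 38.7 kips.
Bearing: edge l_c = 0.5312, r_n = 9.244 kips; interior l_c = 1.812, r_n = 21.75 kips; R_n = 9.244 + 2·21.75 = 52.74 kips → 26.4 kips.
Block shear: A_gv = 1.469, A_nv = 1, A_nt = 0.2188 in²; R_n = min(0.6F_uA_nv, 0.6F_yA_gv) + U_bs·F_u·A_nt = 44.41 kips → 22.2 kips.
Block shear governs: 22.2 kips.

22.2 kips (block shear governs)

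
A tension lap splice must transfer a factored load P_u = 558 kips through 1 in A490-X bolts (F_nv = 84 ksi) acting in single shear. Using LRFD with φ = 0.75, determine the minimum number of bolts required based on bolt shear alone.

12 bolts

A_b = π·1²/4 = 0.7854 in².
Per-bolt design strength φR_n = 0.75 × 84 × 0.7854 × 1 = 49.48 kips.
n ≥ 558 / 49.48 = 11.28 → use 12 bolts.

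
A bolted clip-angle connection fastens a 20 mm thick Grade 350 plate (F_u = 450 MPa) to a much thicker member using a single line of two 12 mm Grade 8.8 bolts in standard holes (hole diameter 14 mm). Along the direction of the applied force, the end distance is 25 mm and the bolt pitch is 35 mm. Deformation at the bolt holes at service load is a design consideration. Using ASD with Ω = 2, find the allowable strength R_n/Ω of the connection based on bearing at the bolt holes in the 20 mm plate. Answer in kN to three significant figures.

Per bolt r_n = 1.2 l_c t F_u ≤ 2.4 d t F_u; upper limit = 2.4 × 12 × 20 × 450 / 1000 = 259.2 kN.
Edge bolt: l_c = 25 − 14/2 = 18 mm → 1.2 × 18 × 20 × 450 / 1000 = 194.4 → r_n = 194.4 kN.
Interior bolts: l_c = 35 − 14 = 21 mm → 1.2 × 21 × 20 × 450 / 1000 = 226.8 → r_n = 226.8 kN.
R_n = 1 × 194.4 + 1 × 226.8 = 421.2 kN.
Allowable strength R_n/Ω = 421.2 / 2 = 211 kN.

211 kN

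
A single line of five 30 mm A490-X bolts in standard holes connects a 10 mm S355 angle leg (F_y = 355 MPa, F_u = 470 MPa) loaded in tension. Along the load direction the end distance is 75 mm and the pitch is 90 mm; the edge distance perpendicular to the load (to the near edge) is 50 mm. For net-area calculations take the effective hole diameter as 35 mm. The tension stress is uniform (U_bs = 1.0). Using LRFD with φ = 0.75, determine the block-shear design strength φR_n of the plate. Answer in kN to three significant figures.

Shear plane L_v = 75 + 4·90 = 435 mm; A_gv = 435 × 10 = 4350 mm².
A_nv = (435 − 4.5·35) × 10 = 2775 mm².
A_nt = (50 − 0.5·35) × 10 = 325 mm².
0.6 F_u A_nv = 782.6 kN; 0.6 F_y A_gv = 926.6 kN → shear rupture governs the shear term.
R_n = 782.6 + 1.0 × 470 × 325 / 1000 = 935.3 kN.
Design strength φR_n = 0.75 × 935.3 = 701 kN.

701 kN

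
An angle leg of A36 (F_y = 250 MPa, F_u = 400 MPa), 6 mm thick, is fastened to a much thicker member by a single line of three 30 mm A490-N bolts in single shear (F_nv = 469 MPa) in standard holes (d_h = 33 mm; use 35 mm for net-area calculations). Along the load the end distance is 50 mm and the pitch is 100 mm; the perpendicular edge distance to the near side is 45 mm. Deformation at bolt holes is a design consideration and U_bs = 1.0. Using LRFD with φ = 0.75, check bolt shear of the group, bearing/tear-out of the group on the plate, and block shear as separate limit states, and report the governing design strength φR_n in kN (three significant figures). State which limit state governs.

Bolt shear: A_b = π·30²/4 = 706.9 mm²; R_n = 469 × 706.9 × 3 × 1 / 1000 = 994.5 kN → 0.75 × 994.5 = 746 kN.
Bearing: edge l_c = 33.5, r_n = 96.48 kN; interior l_c = 67, r_n = 172.8 kN; R_n = 96.48 + 2·172.8 = 442.1 kN → 332 kN.
Block shear: A_gv = 1500, A_nv = 975, A_nt = 165 mm²; R_n = min(0.6F_uA_nv, 0.6F_yA_gv) + U_bs·F_u·A_nt = 291 kN → 218 kN.
Block shear governs: 218 kN.

218 kN (block shear governs)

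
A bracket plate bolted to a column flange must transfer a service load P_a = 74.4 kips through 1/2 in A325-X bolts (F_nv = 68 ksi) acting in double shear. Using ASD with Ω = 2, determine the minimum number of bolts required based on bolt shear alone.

A_b = π·0.5²/4 = 0.1963 in².
Per-bolt allowable strength R_n/Ω = 68 × 0.1963 × 2 / 2 = 13.35 kips.
n ≥ 74.4 / 13.35 = 5.572 → use 6 bolts.

6 bolts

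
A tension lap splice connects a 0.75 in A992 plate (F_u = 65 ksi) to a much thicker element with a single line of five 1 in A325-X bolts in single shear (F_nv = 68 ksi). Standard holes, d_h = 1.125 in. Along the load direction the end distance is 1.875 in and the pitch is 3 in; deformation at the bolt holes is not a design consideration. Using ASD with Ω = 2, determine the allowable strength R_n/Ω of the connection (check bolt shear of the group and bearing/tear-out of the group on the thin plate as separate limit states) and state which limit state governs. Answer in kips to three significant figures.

Bolt shear: A_b = π·1²/4 = 0.7854 in²; R_n = 68 × 0.7854 × 5 × 1 = 267 kips → 267 / 2 = 134 kips.
Bearing (1.5 l_c t F_u ≤ 3.0 d t F_u): upper limit = 3.0·1·0.75·65 = 146.2 kips.
  Edge l_c = 1.875 − 1.125/2 = 1.312 → r_n = 95.98 kips; interior l_c = 3 − 1.125 = 1.875 → r_n = 137.1 kips.
  R_n,bearing = 1·95.98 + 4·137.1 = 644.4 kips → 644.4 / 2 = 322 kips.
Bolt shear governs: 134 kips.

134 kips (bolt shear governs)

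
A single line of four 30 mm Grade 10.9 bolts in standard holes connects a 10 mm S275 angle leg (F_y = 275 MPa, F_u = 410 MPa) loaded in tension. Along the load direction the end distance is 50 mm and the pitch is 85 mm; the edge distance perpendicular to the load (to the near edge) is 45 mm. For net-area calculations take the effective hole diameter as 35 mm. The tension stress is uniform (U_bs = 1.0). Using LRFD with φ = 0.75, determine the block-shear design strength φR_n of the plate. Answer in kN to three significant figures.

421 kN

Shear plane L_v = 50 + 3·85 = 305 mm; A_gv = 305 × 10 = 3050 mm².
A_nv = (305 − 3.5·35) × 10 = 1825 mm².
A_nt = (45 − 0.5·35) × 10 = 275 mm².
0.6 F_u A_nv = 448.9 kN; 0.6 F_y A_gv = 503.2 kN → shear rupture governs the shear term.
R_n = 448.9 + 1.0 × 410 × 275 / 1000 = 561.7 kN.
Design strength φR_n = 0.75 × 561.7 = 421 kN.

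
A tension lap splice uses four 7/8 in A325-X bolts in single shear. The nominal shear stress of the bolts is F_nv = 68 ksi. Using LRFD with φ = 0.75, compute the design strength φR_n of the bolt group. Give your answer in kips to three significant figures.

123 kips

A_b = π × 0.875² / 4 = 0.6013 in².
R_n = F_nv · A_b · n · n_s = 68 × 0.6013 × 4 × 1 = 163.6 kips.
Design strength φR_n = 0.75 × 163.6 = 123 kips.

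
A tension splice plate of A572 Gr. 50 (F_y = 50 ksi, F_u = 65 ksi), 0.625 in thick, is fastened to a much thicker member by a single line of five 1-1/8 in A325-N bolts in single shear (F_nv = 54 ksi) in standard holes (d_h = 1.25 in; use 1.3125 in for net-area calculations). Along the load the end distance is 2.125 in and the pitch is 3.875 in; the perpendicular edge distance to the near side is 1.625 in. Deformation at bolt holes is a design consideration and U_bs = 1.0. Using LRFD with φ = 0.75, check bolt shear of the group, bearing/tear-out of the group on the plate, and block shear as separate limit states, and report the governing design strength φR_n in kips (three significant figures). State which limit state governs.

201 kips (bolt shear governs)

Bolt shear: A_b = π·1.125²/4 = 0.994 in²; R_n = 54 × 0.994 × 5 × 1 = 268.4 kips → 0.75 × 268.4 = 201 kips.
Bearing: edge l_c = 1.5, r_n = 73.12 kips; interior l_c = 2.625, r_n = 109.7 kips; R_n = 73.12 + 4·109.7 = 511.9 kips → 384 kips.
Block shear: A_gv = 11.02, A_nv = 7.324, A_nt = 0.6055 in²; R_n = min(0.6F_uA_nv, 0.6F_yA_gv) + U_bs·F_u·A_nt = 325 kips → 244 kips.
Bolt shear governs: 201 kips.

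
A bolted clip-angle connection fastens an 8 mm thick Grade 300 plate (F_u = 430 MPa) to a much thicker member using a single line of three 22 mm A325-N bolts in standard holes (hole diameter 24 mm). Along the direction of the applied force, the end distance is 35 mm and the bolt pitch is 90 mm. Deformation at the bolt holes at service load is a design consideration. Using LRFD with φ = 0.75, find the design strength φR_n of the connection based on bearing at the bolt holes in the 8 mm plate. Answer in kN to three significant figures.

344 kN

Per bolt r_n = 1.2 l_c t F_u ≤ 2.4 d t F_u; upper limit = 2.4 × 22 × 8 × 430 / 1000 = 181.6 kN.
Edge bolt: l_c = 35 − 24/2 = 23 mm → 1.2 × 23 × 8 × 430 / 1000 = 94.94 → r_n = 94.94 kN.
Interior bolts: l_c = 90 − 24 = 66 mm → 1.2 × 66 × 8 × 430 / 1000 = 272.4 → r_n = 181.6 kN.
R_n = 1 × 94.94 + 2 × 181.6 = 458.2 kN.
Design strength φR_n = 0.75 × 458.2 = 344 kN.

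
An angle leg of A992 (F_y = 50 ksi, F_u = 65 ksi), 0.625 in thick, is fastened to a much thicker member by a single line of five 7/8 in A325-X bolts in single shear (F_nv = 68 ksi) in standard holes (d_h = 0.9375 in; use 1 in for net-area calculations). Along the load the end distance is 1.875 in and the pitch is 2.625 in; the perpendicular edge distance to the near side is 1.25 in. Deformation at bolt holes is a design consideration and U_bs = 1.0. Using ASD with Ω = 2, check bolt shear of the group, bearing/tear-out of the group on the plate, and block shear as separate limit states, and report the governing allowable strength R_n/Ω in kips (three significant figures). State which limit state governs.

102 kips (bolt shear governs)

Bolt shear: A_b = π·0.875²/4 = 0.6013 in²; R_n = 68 × 0.6013 × 5 × 1 = 204.4 kips → 204.4 / 2 = 102 kips.
Bearing: edge l_c = 1.406, r_n = 68.55 kips; interior l_c = 1.688, r_n = 82.27 kips; R_n = 68.55 + 4·82.27 = 397.6 kips → 199 kips.
Block shear: A_gv = 7.734, A_nv = 4.922, A_nt = 0.4688 in²; R_n = min(0.6F_uA_nv, 0.6F_yA_gv) + U_bs·F_u·A_nt = 222.4 kips → 111 kips.
Bolt shear governs: 102 kips.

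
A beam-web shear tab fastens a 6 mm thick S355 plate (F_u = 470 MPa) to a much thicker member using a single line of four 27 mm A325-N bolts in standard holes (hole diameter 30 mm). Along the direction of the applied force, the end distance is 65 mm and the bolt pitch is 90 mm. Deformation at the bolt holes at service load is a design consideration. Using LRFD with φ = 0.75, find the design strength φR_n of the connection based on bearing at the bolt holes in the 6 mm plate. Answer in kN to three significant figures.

538 kN

Per bolt r_n = 1.2 l_c t F_u ≤ 2.4 d t F_u; upper limit = 2.4 × 27 × 6 × 470 / 1000 = 182.7 kN.
Edge bolt: l_c = 65 − 30/2 = 50 mm → 1.2 × 50 × 6 × 470 / 1000 = 169.2 → r_n = 169.2 kN.
Interior bolts: l_c = 90 − 30 = 60 mm → 1.2 × 60 × 6 × 470 / 1000 = 203 → r_n = 182.7 kN.
R_n = 1 × 169.2 + 3 × 182.7 = 717.4 kN.
Design strength φR_n = 0.75 × 717.4 = 538 kN.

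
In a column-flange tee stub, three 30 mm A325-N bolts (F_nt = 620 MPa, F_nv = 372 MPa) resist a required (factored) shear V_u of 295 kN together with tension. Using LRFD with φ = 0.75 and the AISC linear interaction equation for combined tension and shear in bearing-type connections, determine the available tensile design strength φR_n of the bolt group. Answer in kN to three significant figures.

A_b = π·30²/4 = 706.9 mm²; f_rv = 295 × 1000 / (3 × 706.9) = 139.1 MPa.
F'_nt = 1.3 F_nt − (F_nt / φF_nv) f_rv = 1.3·620 − (620/(0.75·372))·139.1 = 496.9 MPa, capped at F_nt → F'_nt = 496.9 MPa.
R_n = F'_nt · A_b · n = 496.9 × 706.9 × 3 / 1000 = 1054 kN.
Design strength φR_n = 0.75 × 1054 = 790 kN.

790 kN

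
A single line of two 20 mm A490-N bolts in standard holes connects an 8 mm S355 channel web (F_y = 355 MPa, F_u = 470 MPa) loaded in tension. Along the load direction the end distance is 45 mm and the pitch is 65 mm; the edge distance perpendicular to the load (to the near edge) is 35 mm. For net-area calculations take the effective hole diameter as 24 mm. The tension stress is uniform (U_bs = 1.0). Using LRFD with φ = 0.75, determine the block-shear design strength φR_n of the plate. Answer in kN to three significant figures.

Shear plane L_v = 45 + 1·65 = 110 mm; A_gv = 110 × 8 = 880 mm².
A_nv = (110 − 1.5·24) × 8 = 592 mm².
A_nt = (35 − 0.5·24) × 8 = 184 mm².
0.6 F_u A_nv = 166.9 kN; 0.6 F_y A_gv = 187.4 kN → shear rupture governs the shear term.
R_n = 166.9 + 1.0 × 470 × 184 / 1000 = 253.4 kN.
Design strength φR_n = 0.75 × 253.4 = 190 kN.

190 kN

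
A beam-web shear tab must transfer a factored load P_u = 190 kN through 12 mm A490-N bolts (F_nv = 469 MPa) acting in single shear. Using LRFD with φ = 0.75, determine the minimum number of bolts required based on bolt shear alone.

5 bolts

A_b = π·12²/4 = 113.1 mm².
Per-bolt design strength φR_n = 0.75 × 469 × 113.1 × 1 / 1000 = 39.78 kN.
n ≥ 190 / 39.78 = 4.776 → use 5 bolts.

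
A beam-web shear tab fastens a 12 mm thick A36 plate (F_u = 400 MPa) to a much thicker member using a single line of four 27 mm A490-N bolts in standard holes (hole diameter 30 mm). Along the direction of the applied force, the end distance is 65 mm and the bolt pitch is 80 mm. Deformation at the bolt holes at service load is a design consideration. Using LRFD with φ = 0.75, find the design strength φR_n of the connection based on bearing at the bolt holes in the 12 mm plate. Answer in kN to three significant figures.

864 kN

Per bolt r_n = 1.2 l_c t F_u ≤ 2.4 d t F_u; upper limit = 2.4 × 27 × 12 × 400 / 1000 = 311 kN.
Edge bolt: l_c = 65 − 30/2 = 50 mm → 1.2 × 50 × 12 × 400 / 1000 = 288 → r_n = 288 kN.
Interior bolts: l_c = 80 − 30 = 50 mm → 1.2 × 50 × 12 × 400 / 1000 = 288 → r_n = 288 kN.
R_n = 1 × 288 + 3 × 288 = 1152 kN.
Design strength φR_n = 0.75 × 1152 = 864 kN.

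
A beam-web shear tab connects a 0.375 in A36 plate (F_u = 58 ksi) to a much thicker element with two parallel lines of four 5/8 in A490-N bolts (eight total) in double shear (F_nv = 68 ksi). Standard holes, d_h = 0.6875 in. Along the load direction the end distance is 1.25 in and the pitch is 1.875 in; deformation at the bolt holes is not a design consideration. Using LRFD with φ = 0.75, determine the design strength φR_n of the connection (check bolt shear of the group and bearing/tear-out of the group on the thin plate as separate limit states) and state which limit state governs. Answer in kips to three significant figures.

Bolt shear: A_b = π·0.625²/4 = 0.3068 in²; R_n = 68 × 0.3068 × 8 × 2 = 333.8 kips → 0.75 × 333.8 = 250 kips.
Bearing (1.5 l_c t F_u ≤ 3.0 d t F_u): upper limit = 3.0·0.625·0.375·58 = 40.78 kips.
  Edge l_c = 1.25 − 0.6875/2 = 0.9062 → r_n = 29.57 kips; interior l_c = 1.875 − 0.6875 = 1.188 → r_n = 38.74 kips.
  R_n,bearing = 2·29.57 + 6·38.74 = 291.6 kips → 0.75 × 291.6 = 219 kips.
Bearing governs: 219 kips.

219 kips (bearing governs)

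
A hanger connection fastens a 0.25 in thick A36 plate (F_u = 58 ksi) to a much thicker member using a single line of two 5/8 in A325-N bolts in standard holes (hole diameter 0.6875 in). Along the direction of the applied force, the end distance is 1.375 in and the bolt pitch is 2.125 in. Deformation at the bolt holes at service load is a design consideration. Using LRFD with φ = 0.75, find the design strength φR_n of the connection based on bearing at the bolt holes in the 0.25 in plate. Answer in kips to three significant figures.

29.8 kips

Per bolt r_n = 1.2 l_c t F_u ≤ 2.4 d t F_u; upper limit = 2.4 × 0.625 × 0.25 × 58 = 21.75 kips.
Edge bolt: l_c = 1.375 − 0.6875/2 = 1.031 in → 1.2 × 1.031 × 0.25 × 58 = 17.94 → r_n = 17.94 kips.
Interior bolts: l_c = 2.125 − 0.6875 = 1.438 in → 1.2 × 1.438 × 0.25 × 58 = 25.01 → r_n = 21.75 kips.
R_n = 1 × 17.94 + 1 × 21.75 = 39.69 kips.
Design strength φR_n = 0.75 × 39.69 = 29.8 kips.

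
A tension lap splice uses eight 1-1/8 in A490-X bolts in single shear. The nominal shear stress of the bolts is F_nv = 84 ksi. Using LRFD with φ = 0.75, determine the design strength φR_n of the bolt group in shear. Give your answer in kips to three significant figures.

501 kips

A_b = π × 1.125² / 4 = 0.994 in².
R_n = F_nv · A_b · n · n_s = 84 × 0.994 × 8 × 1 = 668 kips.
Design strength φR_n = 0.75 × 668 = 501 kips.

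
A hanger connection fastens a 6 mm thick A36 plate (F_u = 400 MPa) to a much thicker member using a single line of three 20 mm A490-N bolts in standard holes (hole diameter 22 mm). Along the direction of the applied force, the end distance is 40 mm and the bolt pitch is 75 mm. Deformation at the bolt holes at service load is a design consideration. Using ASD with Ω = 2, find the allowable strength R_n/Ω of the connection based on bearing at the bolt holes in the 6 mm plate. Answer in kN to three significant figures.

157 kN

Per bolt r_n = 1.2 l_c t F_u ≤ 2.4 d t F_u; upper limit = 2.4 × 20 × 6 × 400 / 1000 = 115.2 kN.
Edge bolt: l_c = 40 − 22/2 = 29 mm → 1.2 × 29 × 6 × 400 / 1000 = 83.52 → r_n = 83.52 kN.
Interior bolts: l_c = 75 − 22 = 53 mm → 1.2 × 53 × 6 × 400 / 1000 = 152.6 → r_n = 115.2 kN.
R_n = 1 × 83.52 + 2 × 115.2 = 313.9 kN.
Allowable strength R_n/Ω = 313.9 / 2 = 157 kN.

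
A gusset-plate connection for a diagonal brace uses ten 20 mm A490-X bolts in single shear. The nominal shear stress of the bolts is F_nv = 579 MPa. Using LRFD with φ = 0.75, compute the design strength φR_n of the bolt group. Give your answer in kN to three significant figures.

1360 kN

A_b = π × 20² / 4 = 314.2 mm².
R_n = F_nv · A_b · n · n_s = 579 × 314.2 × 10 × 1 / 1000 = 1819 kN.
Design strength φR_n = 0.75 × 1819 = 1360 kN.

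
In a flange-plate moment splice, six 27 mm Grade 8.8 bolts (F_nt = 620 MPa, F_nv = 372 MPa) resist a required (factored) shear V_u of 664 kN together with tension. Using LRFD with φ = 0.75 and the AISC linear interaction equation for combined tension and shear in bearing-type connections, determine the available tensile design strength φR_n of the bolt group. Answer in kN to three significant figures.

A_b = π·27²/4 = 572.6 mm²; f_rv = 664 × 1000 / (6 × 572.6) = 193.3 MPa.
F'_nt = 1.3 F_nt − (F_nt / φF_nv) f_rv = 1.3·620 − (620/(0.75·372))·193.3 = 376.5 MPa, capped at F_nt → F'_nt = 376.5 MPa.
R_n = F'_nt · A_b · n = 376.5 × 572.6 × 6 / 1000 = 1293 kN.
Design strength φR_n = 0.75 × 1293 = 970 kN.

970 kN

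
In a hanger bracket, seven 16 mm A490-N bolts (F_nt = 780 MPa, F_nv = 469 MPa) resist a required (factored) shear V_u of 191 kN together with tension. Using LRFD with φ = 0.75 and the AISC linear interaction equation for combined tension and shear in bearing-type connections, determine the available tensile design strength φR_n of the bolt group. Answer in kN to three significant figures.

A_b = π·16²/4 = 201.1 mm²; f_rv = 191 × 1000 / (7 × 201.1) = 135.7 MPa.
F'_nt = 1.3 F_nt − (F_nt / φF_nv) f_rv = 1.3·780 − (780/(0.75·469))·135.7 = 713.1 MPa, capped at F_nt → F'_nt = 713.1 MPa.
R_n = F'_nt · A_b · n = 713.1 × 201.1 × 7 / 1000 = 1004 kN.
Design strength φR_n = 0.75 × 1004 = 753 kN.

753 kN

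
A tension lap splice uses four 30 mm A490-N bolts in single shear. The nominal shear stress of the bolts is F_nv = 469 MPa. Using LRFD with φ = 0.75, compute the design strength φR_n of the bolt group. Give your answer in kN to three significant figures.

995 kN

A_b = π × 30² / 4 = 706.9 mm².
R_n = F_nv · A_b · n · n_s = 469 × 706.9 × 4 × 1 / 1000 = 1326 kN.
Design strength φR_n = 0.75 × 1326 = 995 kN.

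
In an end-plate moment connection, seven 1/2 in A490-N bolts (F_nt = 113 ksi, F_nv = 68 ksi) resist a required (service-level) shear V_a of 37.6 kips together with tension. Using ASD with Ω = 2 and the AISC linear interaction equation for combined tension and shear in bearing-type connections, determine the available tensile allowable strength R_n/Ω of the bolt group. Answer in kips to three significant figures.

A_b = π·0.5²/4 = 0.1963 in²; f_rv = 37.6 / (7 × 0.1963) = 27.36 ksi.
F'_nt = 1.3 F_nt − (Ω F_nt / F_nv) f_rv = 1.3·113 − (2·113/68)·27.36 = 55.98 ksi, capped at F_nt → F'_nt = 55.98 ksi.
R_n = F'_nt · A_b · n = 55.98 × 0.1963 × 7 = 76.94 kips.
Allowable strength R_n/Ω = 76.94 / 2 = 38.5 kips.

38.5 kips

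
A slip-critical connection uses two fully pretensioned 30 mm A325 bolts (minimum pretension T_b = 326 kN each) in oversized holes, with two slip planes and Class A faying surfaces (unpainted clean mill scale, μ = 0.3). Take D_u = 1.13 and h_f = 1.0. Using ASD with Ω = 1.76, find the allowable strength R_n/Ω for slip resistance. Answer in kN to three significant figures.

R_n = μ · D_u · h_f · T_b · n_s · n_b = 0.3 × 1.13 × 1.0 × 326 × 2 × 2 = 442.1 kN.
Allowable strength R_n/Ω = 442.1 / 1.76 = 251 kN.

251 kN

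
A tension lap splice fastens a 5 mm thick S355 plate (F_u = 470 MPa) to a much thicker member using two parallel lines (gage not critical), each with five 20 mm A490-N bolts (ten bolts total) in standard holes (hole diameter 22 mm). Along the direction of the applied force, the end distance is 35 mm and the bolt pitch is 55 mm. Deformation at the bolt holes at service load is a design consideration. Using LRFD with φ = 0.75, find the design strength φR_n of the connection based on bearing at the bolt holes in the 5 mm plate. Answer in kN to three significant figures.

Per bolt r_n = 1.2 l_c t F_u ≤ 2.4 d t F_u; upper limit = 2.4 × 20 × 5 × 470 / 1000 = 112.8 kN.
Edge bolt: l_c = 35 − 22/2 = 24 mm → 1.2 × 24 × 5 × 470 / 1000 = 67.68 → r_n = 67.68 kN.
Interior bolts: l_c = 55 − 22 = 33 mm → 1.2 × 33 × 5 × 470 / 1000 = 93.06 → r_n = 93.06 kN.
R_n = 2 × 67.68 + 8 × 93.06 = 879.8 kN.
Design strength φR_n = 0.75 × 879.8 = 660 kN.

660 kN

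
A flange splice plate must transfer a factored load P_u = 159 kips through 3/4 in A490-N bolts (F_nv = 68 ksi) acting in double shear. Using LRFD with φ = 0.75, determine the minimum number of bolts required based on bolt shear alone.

A_b = π·0.75²/4 = 0.4418 in².
Per-bolt design strength φR_n = 0.75 × 68 × 0.4418 × 2 = 45.06 kips.
n ≥ 159 / 45.06 = 3.528 → use 4 bolts.

4 bolts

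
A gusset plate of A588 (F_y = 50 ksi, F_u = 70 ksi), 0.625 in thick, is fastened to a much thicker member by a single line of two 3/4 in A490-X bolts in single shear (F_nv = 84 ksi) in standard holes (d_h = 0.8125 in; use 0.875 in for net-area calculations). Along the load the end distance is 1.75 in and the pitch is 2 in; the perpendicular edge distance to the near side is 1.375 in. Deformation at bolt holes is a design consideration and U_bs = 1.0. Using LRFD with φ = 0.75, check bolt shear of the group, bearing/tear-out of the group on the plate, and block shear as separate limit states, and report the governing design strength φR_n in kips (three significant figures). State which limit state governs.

55.7 kips (bolt shear governs)

Bolt shear: A_b = π·0.75²/4 = 0.4418 in²; R_n = 84 × 0.4418 × 2 × 1 = 74.22 kips → 0.75 × 74.22 = 55.7 kips.
Bearing: edge l_c = 1.344, r_n = 70.55 kips; interior l_c = 1.188, r_n = 62.34 kips; R_n = 70.55 + 1·62.34 = 132.9 kips → 99.7 kips.
Block shear: A_gv = 2.344, A_nv = 1.523, A_nt = 0.5859 in²; R_n = min(0.6F_uA_nv, 0.6F_yA_gv) + U_bs·F_u·A_nt = 105 kips → 78.8 kips.
Bolt shear governs: 55.7 kips.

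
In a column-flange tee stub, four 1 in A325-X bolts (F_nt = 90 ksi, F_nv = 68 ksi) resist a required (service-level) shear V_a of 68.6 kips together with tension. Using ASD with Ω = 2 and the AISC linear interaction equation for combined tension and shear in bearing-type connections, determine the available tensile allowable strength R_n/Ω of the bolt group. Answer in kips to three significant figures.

93 kips

A_b = π·1²/4 = 0.7854 in²; f_rv = 68.6 / (4 × 0.7854) = 21.84 ksi.
F'_nt = 1.3 F_nt − (Ω F_nt / F_nv) f_rv = 1.3·90 − (2·90/68)·21.84 = 59.2 ksi, capped at F_nt → F'_nt = 59.2 ksi.
R_n = F'_nt · A_b · n = 59.2 × 0.7854 × 4 = 186 kips.
Allowable strength R_n/Ω = 186 / 2 = 93 kips.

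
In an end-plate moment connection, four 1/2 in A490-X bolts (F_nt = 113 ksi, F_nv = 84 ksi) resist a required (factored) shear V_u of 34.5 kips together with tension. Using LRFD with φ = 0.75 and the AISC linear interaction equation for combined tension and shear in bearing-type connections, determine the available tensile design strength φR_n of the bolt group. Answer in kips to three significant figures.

A_b = π·0.5²/4 = 0.1963 in²; f_rv = 34.5 / (4 × 0.1963) = 43.93 ksi.
F'_nt = 1.3 F_nt − (F_nt / φF_nv) f_rv = 1.3·113 − (113/(0.75·84))·43.93 = 68.11 ksi, capped at F_nt → F'_nt = 68.11 ksi.
R_n = F'_nt · A_b · n = 68.11 × 0.1963 × 4 = 53.49 kips.
Design strength φR_n = 0.75 × 53.49 = 40.1 kips.

40.1 kips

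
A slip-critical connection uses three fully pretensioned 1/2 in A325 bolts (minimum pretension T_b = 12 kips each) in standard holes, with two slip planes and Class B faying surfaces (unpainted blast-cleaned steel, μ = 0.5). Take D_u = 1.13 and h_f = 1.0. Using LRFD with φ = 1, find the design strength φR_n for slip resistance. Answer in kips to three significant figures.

R_n = μ · D_u · h_f · T_b · n_s · n_b = 0.5 × 1.13 × 1.0 × 12 × 2 × 3 = 40.68 kips.
Design strength φR_n = 1 × 40.68 = 40.7 kips.

40.7 kips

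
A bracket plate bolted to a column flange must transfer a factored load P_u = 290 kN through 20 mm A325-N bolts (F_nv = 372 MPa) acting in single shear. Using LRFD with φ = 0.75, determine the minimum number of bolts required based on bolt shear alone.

A_b = π·20²/4 = 314.2 mm².
Per-bolt design strength φR_n = 0.75 × 372 × 314.2 × 1 / 1000 = 87.65 kN.
n ≥ 290 / 87.65 = 3.309 → use 4 bolts.

4 bolts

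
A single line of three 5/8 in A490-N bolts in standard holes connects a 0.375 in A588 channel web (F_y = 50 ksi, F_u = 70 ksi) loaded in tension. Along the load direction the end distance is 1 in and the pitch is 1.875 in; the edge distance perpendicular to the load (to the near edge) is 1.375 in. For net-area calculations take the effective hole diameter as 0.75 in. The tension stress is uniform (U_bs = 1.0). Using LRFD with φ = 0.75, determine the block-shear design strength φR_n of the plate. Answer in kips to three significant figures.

Shear plane L_v = 1 + 2·1.875 = 4.75 in; A_gv = 4.75 × 0.375 = 1.781 in².
A_nv = (4.75 − 2.5·0.75) × 0.375 = 1.078 in².
A_nt = (1.375 − 0.5·0.75) × 0.375 = 0.375 in².
0.6 F_u A_nv = 45.28 kips; 0.6 F_y A_gv = 53.44 kips → shear rupture governs the shear term.
R_n = 45.28 + 1.0 × 70 × 0.375 = 71.53 kips.
Design strength φR_n = 0.75 × 71.53 = 53.6 kips.

53.6 kips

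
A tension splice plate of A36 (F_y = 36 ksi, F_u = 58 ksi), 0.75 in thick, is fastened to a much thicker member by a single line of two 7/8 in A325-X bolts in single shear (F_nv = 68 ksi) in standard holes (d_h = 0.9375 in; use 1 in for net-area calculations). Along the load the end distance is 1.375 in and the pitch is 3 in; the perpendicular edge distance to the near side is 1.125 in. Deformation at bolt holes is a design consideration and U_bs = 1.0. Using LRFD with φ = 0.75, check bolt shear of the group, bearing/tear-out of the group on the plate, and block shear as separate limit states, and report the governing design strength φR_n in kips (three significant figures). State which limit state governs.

61.3 kips (bolt shear governs)

Bolt shear: A_b = π·0.875²/4 = 0.6013 in²; R_n = 68 × 0.6013 × 2 × 1 = 81.78 kips → 0.75 × 81.78 = 61.3 kips.
Bearing: edge l_c = 0.9062, r_n = 47.31 kips; interior l_c = 2.062, r_n = 91.35 kips; R_n = 47.31 + 1·91.35 = 138.7 kips → 104 kips.
Block shear: A_gv = 3.281, A_nv = 2.156, A_nt = 0.4688 in²; R_n = min(0.6F_uA_nv, 0.6F_yA_gv) + U_bs·F_u·A_nt = 98.06 kips → 73.5 kips.
Bolt shear governs: 61.3 kips.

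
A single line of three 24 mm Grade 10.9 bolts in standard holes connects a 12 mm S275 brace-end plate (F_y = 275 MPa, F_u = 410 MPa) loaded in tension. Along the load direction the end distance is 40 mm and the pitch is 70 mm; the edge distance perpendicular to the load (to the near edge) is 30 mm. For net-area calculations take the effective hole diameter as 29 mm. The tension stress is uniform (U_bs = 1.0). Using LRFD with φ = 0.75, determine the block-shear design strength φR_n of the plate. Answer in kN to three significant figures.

295 kN

Shear plane L_v = 40 + 2·70 = 180 mm; A_gv = 180 × 12 = 2160 mm².
A_nv = (180 − 2.5·29) × 12 = 1290 mm².
A_nt = (30 − 0.5·29) × 12 = 186 mm².
0.6 F_u A_nv = 317.3 kN; 0.6 F_y A_gv = 356.4 kN → shear rupture governs the shear term.
R_n = 317.3 + 1.0 × 410 × 186 / 1000 = 393.6 kN.
Design strength φR_n = 0.75 × 393.6 = 295 kN.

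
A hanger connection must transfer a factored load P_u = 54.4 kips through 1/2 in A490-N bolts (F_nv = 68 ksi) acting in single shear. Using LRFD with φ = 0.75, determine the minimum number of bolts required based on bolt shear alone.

6 bolts

A_b = π·0.5²/4 = 0.1963 in².
Per-bolt design strength φR_n = 0.75 × 68 × 0.1963 × 1 = 10.01 kips.
n ≥ 54.4 / 10.01 = 5.432 → use 6 bolts.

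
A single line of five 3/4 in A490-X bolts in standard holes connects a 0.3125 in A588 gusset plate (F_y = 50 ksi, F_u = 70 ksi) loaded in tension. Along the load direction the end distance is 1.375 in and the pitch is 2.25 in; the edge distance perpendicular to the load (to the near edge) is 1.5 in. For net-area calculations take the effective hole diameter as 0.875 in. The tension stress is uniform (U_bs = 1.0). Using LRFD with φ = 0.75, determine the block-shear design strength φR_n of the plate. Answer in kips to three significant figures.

80.8 kips

Shear plane L_v = 1.375 + 4·2.25 = 10.38 in; A_gv = 10.38 × 0.3125 = 3.242 in².
A_nv = (10.38 − 4.5·0.875) × 0.3125 = 2.012 in².
A_nt = (1.5 − 0.5·0.875) × 0.3125 = 0.332 in².
0.6 F_u A_nv = 84.49 kips; 0.6 F_y A_gv = 97.27 kips → shear rupture governs the shear term.
R_n = 84.49 + 1.0 × 70 × 0.332 = 107.7 kips.
Design strength φR_n = 0.75 × 107.7 = 80.8 kips.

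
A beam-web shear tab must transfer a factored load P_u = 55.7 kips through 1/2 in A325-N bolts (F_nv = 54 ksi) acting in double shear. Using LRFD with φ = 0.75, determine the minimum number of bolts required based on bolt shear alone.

A_b = π·0.5²/4 = 0.1963 in².
Per-bolt design strength φR_n = 0.75 × 54 × 0.1963 × 2 = 15.9 kips.
n ≥ 55.7 / 15.9 = 3.502 → use 4 bolts.

4 bolts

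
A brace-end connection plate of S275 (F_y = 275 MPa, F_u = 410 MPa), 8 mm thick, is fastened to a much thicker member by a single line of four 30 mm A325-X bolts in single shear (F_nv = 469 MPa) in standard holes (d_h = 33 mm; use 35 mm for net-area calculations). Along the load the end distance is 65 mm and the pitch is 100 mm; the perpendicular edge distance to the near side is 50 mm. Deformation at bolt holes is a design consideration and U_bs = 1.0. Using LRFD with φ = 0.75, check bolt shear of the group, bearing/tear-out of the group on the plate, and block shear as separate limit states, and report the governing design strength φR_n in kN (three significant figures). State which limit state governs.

438 kN (block shear governs)

Bolt shear: A_b = π·30²/4 = 706.9 mm²; R_n = 469 × 706.9 × 4 × 1 / 1000 = 1326 kN → 0.75 × 1326 = 995 kN.
Bearing: edge l_c = 48.5, r_n = 190.9 kN; interior l_c = 67, r_n = 236.2 kN; R_n = 190.9 + 3·236.2 = 899.4 kN → 675 kN.
Block shear: A_gv = 2920, A_nv = 1940, A_nt = 260 mm²; R_n = min(0.6F_uA_nv, 0.6F_yA_gv) + U_bs·F_u·A_nt = 583.8 kN → 438 kN.
Block shear governs: 438 kN.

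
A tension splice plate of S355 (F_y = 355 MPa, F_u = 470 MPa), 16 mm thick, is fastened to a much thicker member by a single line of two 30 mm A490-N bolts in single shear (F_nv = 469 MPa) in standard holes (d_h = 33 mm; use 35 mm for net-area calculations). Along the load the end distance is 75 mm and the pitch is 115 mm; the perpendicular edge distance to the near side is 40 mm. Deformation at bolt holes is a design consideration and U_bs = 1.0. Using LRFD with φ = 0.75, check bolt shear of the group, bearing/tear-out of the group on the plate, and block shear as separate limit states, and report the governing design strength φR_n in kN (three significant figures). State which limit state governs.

Bolt shear: A_b = π·30²/4 = 706.9 mm²; R_n = 469 × 706.9 × 2 × 1 / 1000 = 663 kN → 0.75 × 663 = 497 kN.
Bearing: edge l_c = 58.5, r_n = 527.9 kN; interior l_c = 82, r_n = 541.4 kN; R_n = 527.9 + 1·541.4 = 1069 kN → 802 kN.
Block shear: A_gv = 3040, A_nv = 2200, A_nt = 360 mm²; R_n = min(0.6F_uA_nv, 0.6F_yA_gv) + U_bs·F_u·A_nt = 789.6 kN → 592 kN.
Bolt shear governs: 497 kN.

497 kN (bolt shear governs)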